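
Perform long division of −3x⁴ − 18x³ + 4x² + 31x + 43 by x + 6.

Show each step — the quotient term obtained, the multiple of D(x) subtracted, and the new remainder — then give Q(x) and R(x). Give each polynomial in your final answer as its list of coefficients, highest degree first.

Step 1: lead(−3x⁴ − 18x³ + 4x² + 31x + 43) ÷ lead(D) = −3x⁴ ÷ x = −3x³. Subtract (−3x³)·D = −3x⁴ − 18x³. Remainder: 4x² + 31x + 43.
Step 2: lead(4x² + 31x + 43) ÷ lead(D) = 4x² ÷ x = 4x. Subtract (4x)·D = 4x² + 24x. Remainder: 7x + 43.
Step 3: lead(7x + 43) ÷ lead(D) = 7x ÷ x = 7. Subtract (7)·D = 7x + 42. Remainder: 1.

Q = [-3, 0, 4, 7]; R = [1]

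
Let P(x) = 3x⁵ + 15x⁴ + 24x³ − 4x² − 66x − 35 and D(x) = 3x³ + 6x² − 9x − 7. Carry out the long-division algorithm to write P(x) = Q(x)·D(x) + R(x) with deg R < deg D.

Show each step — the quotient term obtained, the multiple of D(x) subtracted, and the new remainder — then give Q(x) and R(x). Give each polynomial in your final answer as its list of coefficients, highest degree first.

Q = [1, 3, 5]; R = [0]

Step 1: lead(3x⁵ + 15x⁴ + 24x³ − 4x² − 66x − 35) ÷ lead(D) = 3x⁵ ÷ 3x³ = x². Subtract (x²)·D = 3x⁵ + 6x⁴ − 9x³ − 7x². Remainder: 9x⁴ + 33x³ + 3x² − 66x − 35.
Step 2: lead(9x⁴ + 33x³ + 3x² − 66x − 35) ÷ lead(D) = 9x⁴ ÷ 3x³ = 3x. Subtract (3x)·D = 9x⁴ + 18x³ − 27x² − 21x. Remainder: 15x³ + 30x² − 45x − 35.
Step 3: lead(15x³ + 30x² − 45x − 35) ÷ lead(D) = 15x³ ÷ 3x³ = 5. Subtract (5)·D = 15x³ + 30x² − 45x − 35. Remainder: 0.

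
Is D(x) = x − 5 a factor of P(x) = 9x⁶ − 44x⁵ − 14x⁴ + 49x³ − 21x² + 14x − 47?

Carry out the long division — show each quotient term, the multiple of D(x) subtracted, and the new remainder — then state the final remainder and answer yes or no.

Step 1: lead(9x⁶ − 44x⁵ − 14x⁴ + 49x³ − 21x² + 14x − 47) ÷ lead(D) = 9x⁶ ÷ x = 9x⁵. Subtract (9x⁵)·D = 9x⁶ − 45x⁵. Remainder: x⁵ − 14x⁴ + 49x³ − 21x² + 14x − 47.
Step 2: lead(x⁵ − 14x⁴ + 49x³ − 21x² + 14x − 47) ÷ lead(D) = x⁵ ÷ x = x⁴. Subtract (x⁴)·D = x⁵ − 5x⁴. Remainder: −9x⁴ + 49x³ − 21x² + 14x − 47.
Step 3: lead(−9x⁴ + 49x³ − 21x² + 14x − 47) ÷ lead(D) = −9x⁴ ÷ x = −9x³. Subtract (−9x³)·D = −9x⁴ + 45x³. Remainder: 4x³ − 21x² + 14x − 47.
Step 4: lead(4x³ − 21x² + 14x − 47) ÷ lead(D) = 4x³ ÷ x = 4x². Subtract (4x²)·D = 4x³ − 20x². Remainder: −x² + 14x − 47.
Step 5: lead(−x² + 14x − 47) ÷ lead(D) = −x² ÷ x = −x. Subtract (−x)·D = −x² + 5x. Remainder: 9x − 47.
Step 6: lead(9x − 47) ÷ lead(D) = 9x ÷ x = 9. Subtract (9)·D = 9x − 45. Remainder: −2.

R(x) = −2, so D(x) is not a factor of P(x). no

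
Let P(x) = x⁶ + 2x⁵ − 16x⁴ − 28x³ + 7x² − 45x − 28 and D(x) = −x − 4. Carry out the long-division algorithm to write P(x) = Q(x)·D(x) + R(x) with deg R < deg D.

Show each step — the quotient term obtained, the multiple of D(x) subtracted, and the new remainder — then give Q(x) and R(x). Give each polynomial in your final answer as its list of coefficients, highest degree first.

Step 1: lead(x⁶ + 2x⁵ − 16x⁴ − 28x³ + 7x² − 45x − 28) ÷ lead(D) = x⁶ ÷ −x = −x⁵. Subtract (−x⁵)·D = x⁶ + 4x⁵. Remainder: −2x⁵ − 16x⁴ − 28x³ + 7x² − 45x − 28.
Step 2: lead(−2x⁵ − 16x⁴ − 28x³ + 7x² − 45x − 28) ÷ lead(D) = −2x⁵ ÷ −x = 2x⁴. Subtract (2x⁴)·D = −2x⁵ − 8x⁴. Remainder: −8x⁴ − 28x³ + 7x² − 45x − 28.
Step 3: lead(−8x⁴ − 28x³ + 7x² − 45x − 28) ÷ lead(D) = −8x⁴ ÷ −x = 8x³. Subtract (8x³)·D = −8x⁴ − 32x³. Remainder: 4x³ + 7x² − 45x − 28.
Step 4: lead(4x³ + 7x² − 45x − 28) ÷ lead(D) = 4x³ ÷ −x = −4x². Subtract (−4x²)·D = 4x³ + 16x². Remainder: −9x² − 45x − 28.
Step 5: lead(−9x² − 45x − 28) ÷ lead(D) = −9x² ÷ −x = 9x. Subtract (9x)·D = −9x² − 36x. Remainder: −9x − 28.
Step 6: lead(−9x − 28) ÷ lead(D) = −9x ÷ −x = 9. Subtract (9)·D = −9x − 36. Remainder: 8.

Q = [-1, 2, 8, -4, 9, 9]; R = [8]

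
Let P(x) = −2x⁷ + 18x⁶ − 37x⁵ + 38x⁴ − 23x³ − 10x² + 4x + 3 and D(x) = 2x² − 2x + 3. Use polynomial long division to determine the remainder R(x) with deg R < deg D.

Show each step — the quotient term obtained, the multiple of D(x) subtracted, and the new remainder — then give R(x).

Step 1: lead(−2x⁷ + 18x⁶ − 37x⁵ + 38x⁴ − 23x³ − 10x² + 4x + 3) ÷ lead(D) = −2x⁷ ÷ 2x² = −x⁵. Subtract (−x⁵)·D = −2x⁷ + 2x⁶ − 3x⁵. Remainder: 16x⁶ − 34x⁵ + 38x⁴ − 23x³ − 10x² + 4x + 3.
Step 2: lead(16x⁶ − 34x⁵ + 38x⁴ − 23x³ − 10x² + 4x + 3) ÷ lead(D) = 16x⁶ ÷ 2x² = 8x⁴. Subtract (8x⁴)·D = 16x⁶ − 16x⁵ + 24x⁴. Remainder: −18x⁵ + 14x⁴ − 23x³ − 10x² + 4x + 3.
Step 3: lead(−18x⁵ + 14x⁴ − 23x³ − 10x² + 4x + 3) ÷ lead(D) = −18x⁵ ÷ 2x² = −9x³. Subtract (−9x³)·D = −18x⁵ + 18x⁴ − 27x³. Remainder: −4x⁴ + 4x³ − 10x² + 4x + 3.
Step 4: lead(−4x⁴ + 4x³ − 10x² + 4x + 3) ÷ lead(D) = −4x⁴ ÷ 2x² = −2x². Subtract (−2x²)·D = −4x⁴ + 4x³ − 6x². Remainder: −4x² + 4x + 3.
Step 5: lead(−4x² + 4x + 3) ÷ lead(D) = −4x² ÷ 2x² = −2. Subtract (−2)·D = −4x² + 4x − 6. Remainder: 9.

R(x) = 9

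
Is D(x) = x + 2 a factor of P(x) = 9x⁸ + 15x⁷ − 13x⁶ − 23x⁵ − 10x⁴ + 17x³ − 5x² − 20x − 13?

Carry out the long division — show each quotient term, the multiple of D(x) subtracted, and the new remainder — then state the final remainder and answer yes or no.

Step 1: lead(9x⁸ + 15x⁷ − 13x⁶ − 23x⁵ − 10x⁴ + 17x³ − 5x² − 20x − 13) ÷ lead(D) = 9x⁸ ÷ x = 9x⁷. Subtract (9x⁷)·D = 9x⁸ + 18x⁷. Remainder: −3x⁷ − 13x⁶ − 23x⁵ − 10x⁴ + 17x³ − 5x² − 20x − 13.
Step 2: lead(−3x⁷ − 13x⁶ − 23x⁵ − 10x⁴ + 17x³ − 5x² − 20x − 13) ÷ lead(D) = −3x⁷ ÷ x = −3x⁶. Subtract (−3x⁶)·D = −3x⁷ − 6x⁶. Remainder: −7x⁶ − 23x⁵ − 10x⁴ + 17x³ − 5x² − 20x − 13.
Step 3: lead(−7x⁶ − 23x⁵ − 10x⁴ + 17x³ − 5x² − 20x − 13) ÷ lead(D) = −7x⁶ ÷ x = −7x⁵. Subtract (−7x⁵)·D = −7x⁶ − 14x⁵. Remainder: −9x⁵ − 10x⁴ + 17x³ − 5x² − 20x − 13.
Step 4: lead(−9x⁵ − 10x⁴ + 17x³ − 5x² − 20x − 13) ÷ lead(D) = −9x⁵ ÷ x = −9x⁴. Subtract (−9x⁴)·D = −9x⁵ − 18x⁴. Remainder: 8x⁴ + 17x³ − 5x² − 20x − 13.
Step 5: lead(8x⁴ + 17x³ − 5x² − 20x − 13) ÷ lead(D) = 8x⁴ ÷ x = 8x³. Subtract (8x³)·D = 8x⁴ + 16x³. Remainder: x³ − 5x² − 20x − 13.
Step 6: lead(x³ − 5x² − 20x − 13) ÷ lead(D) = x³ ÷ x = x². Subtract (x²)·D = x³ + 2x². Remainder: −7x² − 20x − 13.
Step 7: lead(−7x² − 20x − 13) ÷ lead(D) = −7x² ÷ x = −7x. Subtract (−7x)·D = −7x² − 14x. Remainder: −6x − 13.
Step 8: lead(−6x − 13) ÷ lead(D) = −6x ÷ x = −6. Subtract (−6)·D = −6x − 12. Remainder: −1.

R(x) = −1, so D(x) is not a factor of P(x). no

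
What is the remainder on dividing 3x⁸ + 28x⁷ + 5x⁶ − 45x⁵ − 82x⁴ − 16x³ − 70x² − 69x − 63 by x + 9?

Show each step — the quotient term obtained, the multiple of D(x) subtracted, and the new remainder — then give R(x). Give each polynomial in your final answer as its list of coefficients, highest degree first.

R = [-9]

Step 1: lead(3x⁸ + 28x⁷ + 5x⁶ − 45x⁵ − 82x⁴ − 16x³ − 70x² − 69x − 63) ÷ lead(D) = 3x⁸ ÷ x = 3x⁷. Subtract (3x⁷)·D = 3x⁸ + 27x⁷. Remainder: x⁷ + 5x⁶ − 45x⁵ − 82x⁴ − 16x³ − 70x² − 69x − 63.
Step 2: lead(x⁷ + 5x⁶ − 45x⁵ − 82x⁴ − 16x³ − 70x² − 69x − 63) ÷ lead(D) = x⁷ ÷ x = x⁶. Subtract (x⁶)·D = x⁷ + 9x⁶. Remainder: −4x⁶ − 45x⁵ − 82x⁴ − 16x³ − 70x² − 69x − 63.
Step 3: lead(−4x⁶ − 45x⁵ − 82x⁴ − 16x³ − 70x² − 69x − 63) ÷ lead(D) = −4x⁶ ÷ x = −4x⁵. Subtract (−4x⁵)·D = −4x⁶ − 36x⁵. Remainder: −9x⁵ − 82x⁴ − 16x³ − 70x² − 69x − 63.
Step 4: lead(−9x⁵ − 82x⁴ − 16x³ − 70x² − 69x − 63) ÷ lead(D) = −9x⁵ ÷ x = −9x⁴. Subtract (−9x⁴)·D = −9x⁵ − 81x⁴. Remainder: −x⁴ − 16x³ − 70x² − 69x − 63.
Step 5: lead(−x⁴ − 16x³ − 70x² − 69x − 63) ÷ lead(D) = −x⁴ ÷ x = −x³. Subtract (−x³)·D = −x⁴ − 9x³. Remainder: −7x³ − 70x² − 69x − 63.
Step 6: lead(−7x³ − 70x² − 69x − 63) ÷ lead(D) = −7x³ ÷ x = −7x². Subtract (−7x²)·D = −7x³ − 63x². Remainder: −7x² − 69x − 63.
Step 7: lead(−7x² − 69x − 63) ÷ lead(D) = −7x² ÷ x = −7x. Subtract (−7x)·D = −7x² − 63x. Remainder: −6x − 63.
Step 8: lead(−6x − 63) ÷ lead(D) = −6x ÷ x = −6. Subtract (−6)·D = −6x − 54. Remainder: −9.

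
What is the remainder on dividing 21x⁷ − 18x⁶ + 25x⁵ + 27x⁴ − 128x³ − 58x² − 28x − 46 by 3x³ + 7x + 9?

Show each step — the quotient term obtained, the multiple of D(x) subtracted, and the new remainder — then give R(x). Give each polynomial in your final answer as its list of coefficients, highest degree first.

R = [-4, 8]

Step 1: lead(21x⁷ − 18x⁶ + 25x⁵ + 27x⁴ − 128x³ − 58x² − 28x − 46) ÷ lead(D) = 21x⁷ ÷ 3x³ = 7x⁴. Subtract (7x⁴)·D = 21x⁷ + 49x⁵ + 63x⁴. Remainder: −18x⁶ − 24x⁵ − 36x⁴ − 128x³ − 58x² − 28x − 46.
Step 2: lead(−18x⁶ − 24x⁵ − 36x⁴ − 128x³ − 58x² − 28x − 46) ÷ lead(D) = −18x⁶ ÷ 3x³ = −6x³. Subtract (−6x³)·D = −18x⁶ − 42x⁴ − 54x³. Remainder: −24x⁵ + 6x⁴ − 74x³ − 58x² − 28x − 46.
Step 3: lead(−24x⁵ + 6x⁴ − 74x³ − 58x² − 28x − 46) ÷ lead(D) = −24x⁵ ÷ 3x³ = −8x². Subtract (−8x²)·D = −24x⁵ − 56x³ − 72x². Remainder: 6x⁴ − 18x³ + 14x² − 28x − 46.
Step 4: lead(6x⁴ − 18x³ + 14x² − 28x − 46) ÷ lead(D) = 6x⁴ ÷ 3x³ = 2x. Subtract (2x)·D = 6x⁴ + 14x² + 18x. Remainder: −18x³ − 46x − 46.
Step 5: lead(−18x³ − 46x − 46) ÷ lead(D) = −18x³ ÷ 3x³ = −6. Subtract (−6)·D = −18x³ − 42x − 54. Remainder: −4x + 8.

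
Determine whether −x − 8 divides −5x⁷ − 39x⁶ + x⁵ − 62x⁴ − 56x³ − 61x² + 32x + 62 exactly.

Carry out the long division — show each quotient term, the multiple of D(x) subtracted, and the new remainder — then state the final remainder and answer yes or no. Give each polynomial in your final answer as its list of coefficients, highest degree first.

Step 1: lead(−5x⁷ − 39x⁶ + x⁵ − 62x⁴ − 56x³ − 61x² + 32x + 62) ÷ lead(D) = −5x⁷ ÷ −x = 5x⁶. Subtract (5x⁶)·D = −5x⁷ − 40x⁶. Remainder: x⁶ + x⁵ − 62x⁴ − 56x³ − 61x² + 32x + 62.
Step 2: lead(x⁶ + x⁵ − 62x⁴ − 56x³ − 61x² + 32x + 62) ÷ lead(D) = x⁶ ÷ −x = −x⁵. Subtract (−x⁵)·D = x⁶ + 8x⁵. Remainder: −7x⁵ − 62x⁴ − 56x³ − 61x² + 32x + 62.
Step 3: lead(−7x⁵ − 62x⁴ − 56x³ − 61x² + 32x + 62) ÷ lead(D) = −7x⁵ ÷ −x = 7x⁴. Subtract (7x⁴)·D = −7x⁵ − 56x⁴. Remainder: −6x⁴ − 56x³ − 61x² + 32x + 62.
Step 4: lead(−6x⁴ − 56x³ − 61x² + 32x + 62) ÷ lead(D) = −6x⁴ ÷ −x = 6x³. Subtract (6x³)·D = −6x⁴ − 48x³. Remainder: −8x³ − 61x² + 32x + 62.
Step 5: lead(−8x³ − 61x² + 32x + 62) ÷ lead(D) = −8x³ ÷ −x = 8x². Subtract (8x²)·D = −8x³ − 64x². Remainder: 3x² + 32x + 62.
Step 6: lead(3x² + 32x + 62) ÷ lead(D) = 3x² ÷ −x = −3x. Subtract (−3x)·D = 3x² + 24x. Remainder: 8x + 62.
Step 7: lead(8x + 62) ÷ lead(D) = 8x ÷ −x = −8. Subtract (−8)·D = 8x + 64. Remainder: −2.

R = [-2], so D(x) is not a factor of P(x). no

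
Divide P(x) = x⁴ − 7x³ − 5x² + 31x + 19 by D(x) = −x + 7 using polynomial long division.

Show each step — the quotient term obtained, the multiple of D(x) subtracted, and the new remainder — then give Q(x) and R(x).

Q(x) = −x³ + 5x + 4; R(x) = −9

Step 1: lead(x⁴ − 7x³ − 5x² + 31x + 19) ÷ lead(D) = x⁴ ÷ −x = −x³. Subtract (−x³)·D = x⁴ − 7x³. Remainder: −5x² + 31x + 19.
Step 2: lead(−5x² + 31x + 19) ÷ lead(D) = −5x² ÷ −x = 5x. Subtract (5x)·D = −5x² + 35x. Remainder: −4x + 19.
Step 3: lead(−4x + 19) ÷ lead(D) = −4x ÷ −x = 4. Subtract (4)·D = −4x + 28. Remainder: −9.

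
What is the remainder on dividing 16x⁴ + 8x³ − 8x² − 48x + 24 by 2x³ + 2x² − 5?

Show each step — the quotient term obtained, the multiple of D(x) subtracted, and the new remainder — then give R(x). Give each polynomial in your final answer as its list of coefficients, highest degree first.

R = [-8, 4]

Step 1: lead(16x⁴ + 8x³ − 8x² − 48x + 24) ÷ lead(D) = 16x⁴ ÷ 2x³ = 8x. Subtract (8x)·D = 16x⁴ + 16x³ − 40x. Remainder: −8x³ − 8x² − 8x + 24.
Step 2: lead(−8x³ − 8x² − 8x + 24) ÷ lead(D) = −8x³ ÷ 2x³ = −4. Subtract (−4)·D = −8x³ − 8x² + 20. Remainder: −8x + 4.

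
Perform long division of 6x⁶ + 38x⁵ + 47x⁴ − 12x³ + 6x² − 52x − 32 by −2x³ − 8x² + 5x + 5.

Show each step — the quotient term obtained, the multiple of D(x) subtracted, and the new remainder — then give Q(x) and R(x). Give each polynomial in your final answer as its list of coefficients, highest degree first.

Step 1: lead(6x⁶ + 38x⁵ + 47x⁴ − 12x³ + 6x² − 52x − 32) ÷ lead(D) = 6x⁶ ÷ −2x³ = −3x³. Subtract (−3x³)·D = 6x⁶ + 24x⁵ − 15x⁴ − 15x³. Remainder: 14x⁵ + 62x⁴ + 3x³ + 6x² − 52x − 32.
Step 2: lead(14x⁵ + 62x⁴ + 3x³ + 6x² − 52x − 32) ÷ lead(D) = 14x⁵ ÷ −2x³ = −7x². Subtract (−7x²)·D = 14x⁵ + 56x⁴ − 35x³ − 35x². Remainder: 6x⁴ + 38x³ + 41x² − 52x − 32.
Step 3: lead(6x⁴ + 38x³ + 41x² − 52x − 32) ÷ lead(D) = 6x⁴ ÷ −2x³ = −3x. Subtract (−3x)·D = 6x⁴ + 24x³ − 15x² − 15x. Remainder: 14x³ + 56x² − 37x − 32.
Step 4: lead(14x³ + 56x² − 37x − 32) ÷ lead(D) = 14x³ ÷ −2x³ = −7. Subtract (−7)·D = 14x³ + 56x² − 35x − 35. Remainder: −2x + 3.

Q = [-3, -7, -3, -7]; R = [-2, 3]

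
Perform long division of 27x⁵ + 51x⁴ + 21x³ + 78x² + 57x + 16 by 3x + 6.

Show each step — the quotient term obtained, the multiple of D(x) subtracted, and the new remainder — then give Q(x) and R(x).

Q(x) = 9x⁴ − x³ + 9x² + 8x + 3; R(x) = −2

Step 1: lead(27x⁵ + 51x⁴ + 21x³ + 78x² + 57x + 16) ÷ lead(D) = 27x⁵ ÷ 3x = 9x⁴. Subtract (9x⁴)·D = 27x⁵ + 54x⁴. Remainder: −3x⁴ + 21x³ + 78x² + 57x + 16.
Step 2: lead(−3x⁴ + 21x³ + 78x² + 57x + 16) ÷ lead(D) = −3x⁴ ÷ 3x = −x³. Subtract (−x³)·D = −3x⁴ − 6x³. Remainder: 27x³ + 78x² + 57x + 16.
Step 3: lead(27x³ + 78x² + 57x + 16) ÷ lead(D) = 27x³ ÷ 3x = 9x². Subtract (9x²)·D = 27x³ + 54x². Remainder: 24x² + 57x + 16.
Step 4: lead(24x² + 57x + 16) ÷ lead(D) = 24x² ÷ 3x = 8x. Subtract (8x)·D = 24x² + 48x. Remainder: 9x + 16.
Step 5: lead(9x + 16) ÷ lead(D) = 9x ÷ 3x = 3. Subtract (3)·D = 9x + 18. Remainder: −2.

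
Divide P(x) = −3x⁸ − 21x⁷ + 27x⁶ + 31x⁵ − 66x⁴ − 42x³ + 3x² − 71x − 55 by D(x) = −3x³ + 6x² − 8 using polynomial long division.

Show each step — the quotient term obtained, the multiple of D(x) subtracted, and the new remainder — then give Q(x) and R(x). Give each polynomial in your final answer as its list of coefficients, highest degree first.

Step 1: lead(−3x⁸ − 21x⁷ + 27x⁶ + 31x⁵ − 66x⁴ − 42x³ + 3x² − 71x − 55) ÷ lead(D) = −3x⁸ ÷ −3x³ = x⁵. Subtract (x⁵)·D = −3x⁸ + 6x⁷ − 8x⁵. Remainder: −27x⁷ + 27x⁶ + 39x⁵ − 66x⁴ − 42x³ + 3x² − 71x − 55.
Step 2: lead(−27x⁷ + 27x⁶ + 39x⁵ − 66x⁴ − 42x³ + 3x² − 71x − 55) ÷ lead(D) = −27x⁷ ÷ −3x³ = 9x⁴. Subtract (9x⁴)·D = −27x⁷ + 54x⁶ − 72x⁴. Remainder: −27x⁶ + 39x⁵ + 6x⁴ − 42x³ + 3x² − 71x − 55.
Step 3: lead(−27x⁶ + 39x⁵ + 6x⁴ − 42x³ + 3x² − 71x − 55) ÷ lead(D) = −27x⁶ ÷ −3x³ = 9x³. Subtract (9x³)·D = −27x⁶ + 54x⁵ − 72x³. Remainder: −15x⁵ + 6x⁴ + 30x³ + 3x² − 71x − 55.
Step 4: lead(−15x⁵ + 6x⁴ + 30x³ + 3x² − 71x − 55) ÷ lead(D) = −15x⁵ ÷ −3x³ = 5x². Subtract (5x²)·D = −15x⁵ + 30x⁴ − 40x². Remainder: −24x⁴ + 30x³ + 43x² − 71x − 55.
Step 5: lead(−24x⁴ + 30x³ + 43x² − 71x − 55) ÷ lead(D) = −24x⁴ ÷ −3x³ = 8x. Subtract (8x)·D = −24x⁴ + 48x³ − 64x. Remainder: −18x³ + 43x² − 7x − 55.
Step 6: lead(−18x³ + 43x² − 7x − 55) ÷ lead(D) = −18x³ ÷ −3x³ = 6. Subtract (6)·D = −18x³ + 36x² − 48. Remainder: 7x² − 7x − 7.

Q = [1, 9, 9, 5, 8, 6]; R = [7, -7, -7]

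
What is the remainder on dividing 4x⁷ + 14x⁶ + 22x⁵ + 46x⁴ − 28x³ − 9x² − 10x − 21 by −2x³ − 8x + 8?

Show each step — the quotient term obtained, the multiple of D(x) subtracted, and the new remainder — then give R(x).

R(x) = −9x² − 2x − 5

Step 1: lead(4x⁷ + 14x⁶ + 22x⁵ + 46x⁴ − 28x³ − 9x² − 10x − 21) ÷ lead(D) = 4x⁷ ÷ −2x³ = −2x⁴. Subtract (−2x⁴)·D = 4x⁷ + 16x⁵ − 16x⁴. Remainder: 14x⁶ + 6x⁵ + 62x⁴ − 28x³ − 9x² − 10x − 21.
Step 2: lead(14x⁶ + 6x⁵ + 62x⁴ − 28x³ − 9x² − 10x − 21) ÷ lead(D) = 14x⁶ ÷ −2x³ = −7x³. Subtract (−7x³)·D = 14x⁶ + 56x⁴ − 56x³. Remainder: 6x⁵ + 6x⁴ + 28x³ − 9x² − 10x − 21.
Step 3: lead(6x⁵ + 6x⁴ + 28x³ − 9x² − 10x − 21) ÷ lead(D) = 6x⁵ ÷ −2x³ = −3x². Subtract (−3x²)·D = 6x⁵ + 24x³ − 24x². Remainder: 6x⁴ + 4x³ + 15x² − 10x − 21.
Step 4: lead(6x⁴ + 4x³ + 15x² − 10x − 21) ÷ lead(D) = 6x⁴ ÷ −2x³ = −3x. Subtract (−3x)·D = 6x⁴ + 24x² − 24x. Remainder: 4x³ − 9x² + 14x − 21.
Step 5: lead(4x³ − 9x² + 14x − 21) ÷ lead(D) = 4x³ ÷ −2x³ = −2. Subtract (−2)·D = 4x³ + 16x − 16. Remainder: −9x² − 2x − 5.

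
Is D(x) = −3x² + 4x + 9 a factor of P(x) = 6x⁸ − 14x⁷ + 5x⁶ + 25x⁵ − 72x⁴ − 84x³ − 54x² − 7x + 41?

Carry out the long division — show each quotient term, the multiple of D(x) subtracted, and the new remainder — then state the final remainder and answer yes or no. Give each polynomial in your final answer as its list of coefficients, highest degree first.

R = [-4], so D(x) is not a factor of P(x). no

Step 1: lead(6x⁸ − 14x⁷ + 5x⁶ + 25x⁵ − 72x⁴ − 84x³ − 54x² − 7x + 41) ÷ lead(D) = 6x⁸ ÷ −3x² = −2x⁶. Subtract (−2x⁶)·D = 6x⁸ − 8x⁷ − 18x⁶. Remainder: −6x⁷ + 23x⁶ + 25x⁵ − 72x⁴ − 84x³ − 54x² − 7x + 41.
Step 2: lead(−6x⁷ + 23x⁶ + 25x⁵ − 72x⁴ − 84x³ − 54x² − 7x + 41) ÷ lead(D) = −6x⁷ ÷ −3x² = 2x⁵. Subtract (2x⁵)·D = −6x⁷ + 8x⁶ + 18x⁵. Remainder: 15x⁶ + 7x⁵ − 72x⁴ − 84x³ − 54x² − 7x + 41.
Step 3: lead(15x⁶ + 7x⁵ − 72x⁴ − 84x³ − 54x² − 7x + 41) ÷ lead(D) = 15x⁶ ÷ −3x² = −5x⁴. Subtract (−5x⁴)·D = 15x⁶ − 20x⁵ − 45x⁴. Remainder: 27x⁵ − 27x⁴ − 84x³ − 54x² − 7x + 41.
Step 4: lead(27x⁵ − 27x⁴ − 84x³ − 54x² − 7x + 41) ÷ lead(D) = 27x⁵ ÷ −3x² = −9x³. Subtract (−9x³)·D = 27x⁵ − 36x⁴ − 81x³. Remainder: 9x⁴ − 3x³ − 54x² − 7x + 41.
Step 5: lead(9x⁴ − 3x³ − 54x² − 7x + 41) ÷ lead(D) = 9x⁴ ÷ −3x² = −3x². Subtract (−3x²)·D = 9x⁴ − 12x³ − 27x². Remainder: 9x³ − 27x² − 7x + 41.
Step 6: lead(9x³ − 27x² − 7x + 41) ÷ lead(D) = 9x³ ÷ −3x² = −3x. Subtract (−3x)·D = 9x³ − 12x² − 27x. Remainder: −15x² + 20x + 41.
Step 7: lead(−15x² + 20x + 41) ÷ lead(D) = −15x² ÷ −3x² = 5. Subtract (5)·D = −15x² + 20x + 45. Remainder: −4.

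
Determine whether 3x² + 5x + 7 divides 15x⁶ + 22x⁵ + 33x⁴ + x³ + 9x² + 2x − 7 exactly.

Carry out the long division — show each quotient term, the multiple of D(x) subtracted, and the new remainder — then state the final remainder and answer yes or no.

R(x) = 0, so D(x) is a factor of P(x). yes

Step 1: lead(15x⁶ + 22x⁵ + 33x⁴ + x³ + 9x² + 2x − 7) ÷ lead(D) = 15x⁶ ÷ 3x² = 5x⁴. Subtract (5x⁴)·D = 15x⁶ + 25x⁵ + 35x⁴. Remainder: −3x⁵ − 2x⁴ + x³ + 9x² + 2x − 7.
Step 2: lead(−3x⁵ − 2x⁴ + x³ + 9x² + 2x − 7) ÷ lead(D) = −3x⁵ ÷ 3x² = −x³. Subtract (−x³)·D = −3x⁵ − 5x⁴ − 7x³. Remainder: 3x⁴ + 8x³ + 9x² + 2x − 7.
Step 3: lead(3x⁴ + 8x³ + 9x² + 2x − 7) ÷ lead(D) = 3x⁴ ÷ 3x² = x². Subtract (x²)·D = 3x⁴ + 5x³ + 7x². Remainder: 3x³ + 2x² + 2x − 7.
Step 4: lead(3x³ + 2x² + 2x − 7) ÷ lead(D) = 3x³ ÷ 3x² = x. Subtract (x)·D = 3x³ + 5x² + 7x. Remainder: −3x² − 5x − 7.
Step 5: lead(−3x² − 5x − 7) ÷ lead(D) = −3x² ÷ 3x² = −1. Subtract (−1)·D = −3x² − 5x − 7. Remainder: 0.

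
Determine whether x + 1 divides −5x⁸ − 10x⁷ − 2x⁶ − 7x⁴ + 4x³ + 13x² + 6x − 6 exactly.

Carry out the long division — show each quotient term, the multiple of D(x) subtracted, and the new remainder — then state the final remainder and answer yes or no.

Step 1: lead(−5x⁸ − 10x⁷ − 2x⁶ − 7x⁴ + 4x³ + 13x² + 6x − 6) ÷ lead(D) = −5x⁸ ÷ x = −5x⁷. Subtract (−5x⁷)·D = −5x⁸ − 5x⁷. Remainder: −5x⁷ − 2x⁶ − 7x⁴ + 4x³ + 13x² + 6x − 6.
Step 2: lead(−5x⁷ − 2x⁶ − 7x⁴ + 4x³ + 13x² + 6x − 6) ÷ lead(D) = −5x⁷ ÷ x = −5x⁶. Subtract (−5x⁶)·D = −5x⁷ − 5x⁶. Remainder: 3x⁶ − 7x⁴ + 4x³ + 13x² + 6x − 6.
Step 3: lead(3x⁶ − 7x⁴ + 4x³ + 13x² + 6x − 6) ÷ lead(D) = 3x⁶ ÷ x = 3x⁵. Subtract (3x⁵)·D = 3x⁶ + 3x⁵. Remainder: −3x⁵ − 7x⁴ + 4x³ + 13x² + 6x − 6.
Step 4: lead(−3x⁵ − 7x⁴ + 4x³ + 13x² + 6x − 6) ÷ lead(D) = −3x⁵ ÷ x = −3x⁴. Subtract (−3x⁴)·D = −3x⁵ − 3x⁴. Remainder: −4x⁴ + 4x³ + 13x² + 6x − 6.
Step 5: lead(−4x⁴ + 4x³ + 13x² + 6x − 6) ÷ lead(D) = −4x⁴ ÷ x = −4x³. Subtract (−4x³)·D = −4x⁴ − 4x³. Remainder: 8x³ + 13x² + 6x − 6.
Step 6: lead(8x³ + 13x² + 6x − 6) ÷ lead(D) = 8x³ ÷ x = 8x². Subtract (8x²)·D = 8x³ + 8x². Remainder: 5x² + 6x − 6.
Step 7: lead(5x² + 6x − 6) ÷ lead(D) = 5x² ÷ x = 5x. Subtract (5x)·D = 5x² + 5x. Remainder: x − 6.
Step 8: lead(x − 6) ÷ lead(D) = x ÷ x = 1. Subtract (1)·D = x + 1. Remainder: −7.

R(x) = −7, so D(x) is not a factor of P(x). no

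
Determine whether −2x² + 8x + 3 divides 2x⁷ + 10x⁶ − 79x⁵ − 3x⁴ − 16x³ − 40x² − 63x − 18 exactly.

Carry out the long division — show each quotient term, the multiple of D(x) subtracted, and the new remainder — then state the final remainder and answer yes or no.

R(x) = 0, so D(x) is a factor of P(x). yes

Step 1: lead(2x⁷ + 10x⁶ − 79x⁵ − 3x⁴ − 16x³ − 40x² − 63x − 18) ÷ lead(D) = 2x⁷ ÷ −2x² = −x⁵. Subtract (−x⁵)·D = 2x⁷ − 8x⁶ − 3x⁵. Remainder: 18x⁶ − 76x⁵ − 3x⁴ − 16x³ − 40x² − 63x − 18.
Step 2: lead(18x⁶ − 76x⁵ − 3x⁴ − 16x³ − 40x² − 63x − 18) ÷ lead(D) = 18x⁶ ÷ −2x² = −9x⁴. Subtract (−9x⁴)·D = 18x⁶ − 72x⁵ − 27x⁴. Remainder: −4x⁵ + 24x⁴ − 16x³ − 40x² − 63x − 18.
Step 3: lead(−4x⁵ + 24x⁴ − 16x³ − 40x² − 63x − 18) ÷ lead(D) = −4x⁵ ÷ −2x² = 2x³. Subtract (2x³)·D = −4x⁵ + 16x⁴ + 6x³. Remainder: 8x⁴ − 22x³ − 40x² − 63x − 18.
Step 4: lead(8x⁴ − 22x³ − 40x² − 63x − 18) ÷ lead(D) = 8x⁴ ÷ −2x² = −4x². Subtract (−4x²)·D = 8x⁴ − 32x³ − 12x². Remainder: 10x³ − 28x² − 63x − 18.
Step 5: lead(10x³ − 28x² − 63x − 18) ÷ lead(D) = 10x³ ÷ −2x² = −5x. Subtract (−5x)·D = 10x³ − 40x² − 15x. Remainder: 12x² − 48x − 18.
Step 6: lead(12x² − 48x − 18) ÷ lead(D) = 12x² ÷ −2x² = −6. Subtract (−6)·D = 12x² − 48x − 18. Remainder: 0.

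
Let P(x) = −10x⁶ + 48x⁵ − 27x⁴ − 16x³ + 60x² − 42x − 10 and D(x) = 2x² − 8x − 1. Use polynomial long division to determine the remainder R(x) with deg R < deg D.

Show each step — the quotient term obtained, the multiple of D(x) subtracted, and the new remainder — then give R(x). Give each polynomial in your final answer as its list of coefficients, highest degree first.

R = [-4]

Step 1: lead(−10x⁶ + 48x⁵ − 27x⁴ − 16x³ + 60x² − 42x − 10) ÷ lead(D) = −10x⁶ ÷ 2x² = −5x⁴. Subtract (−5x⁴)·D = −10x⁶ + 40x⁵ + 5x⁴. Remainder: 8x⁵ − 32x⁴ − 16x³ + 60x² − 42x − 10.
Step 2: lead(8x⁵ − 32x⁴ − 16x³ + 60x² − 42x − 10) ÷ lead(D) = 8x⁵ ÷ 2x² = 4x³. Subtract (4x³)·D = 8x⁵ − 32x⁴ − 4x³. Remainder: −12x³ + 60x² − 42x − 10.
Step 3: lead(−12x³ + 60x² − 42x − 10) ÷ lead(D) = −12x³ ÷ 2x² = −6x. Subtract (−6x)·D = −12x³ + 48x² + 6x. Remainder: 12x² − 48x − 10.
Step 4: lead(12x² − 48x − 10) ÷ lead(D) = 12x² ÷ 2x² = 6. Subtract (6)·D = 12x² − 48x − 6. Remainder: −4.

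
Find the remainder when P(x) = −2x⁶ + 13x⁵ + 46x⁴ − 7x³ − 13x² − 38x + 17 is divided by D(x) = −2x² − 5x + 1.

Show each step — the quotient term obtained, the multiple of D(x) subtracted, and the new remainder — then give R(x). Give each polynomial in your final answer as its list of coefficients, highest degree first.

Step 1: lead(−2x⁶ + 13x⁵ + 46x⁴ − 7x³ − 13x² − 38x + 17) ÷ lead(D) = −2x⁶ ÷ −2x² = x⁴. Subtract (x⁴)·D = −2x⁶ − 5x⁵ + x⁴. Remainder: 18x⁵ + 45x⁴ − 7x³ − 13x² − 38x + 17.
Step 2: lead(18x⁵ + 45x⁴ − 7x³ − 13x² − 38x + 17) ÷ lead(D) = 18x⁵ ÷ −2x² = −9x³. Subtract (−9x³)·D = 18x⁵ + 45x⁴ − 9x³. Remainder: 2x³ − 13x² − 38x + 17.
Step 3: lead(2x³ − 13x² − 38x + 17) ÷ lead(D) = 2x³ ÷ −2x² = −x. Subtract (−x)·D = 2x³ + 5x² − x. Remainder: −18x² − 37x + 17.
Step 4: lead(−18x² − 37x + 17) ÷ lead(D) = −18x² ÷ −2x² = 9. Subtract (9)·D = −18x² − 45x + 9. Remainder: 8x + 8.

R = [8, 8]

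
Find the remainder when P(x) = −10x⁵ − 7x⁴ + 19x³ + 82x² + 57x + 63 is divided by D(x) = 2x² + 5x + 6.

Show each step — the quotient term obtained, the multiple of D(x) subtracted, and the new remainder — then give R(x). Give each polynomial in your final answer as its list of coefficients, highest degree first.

Step 1: lead(−10x⁵ − 7x⁴ + 19x³ + 82x² + 57x + 63) ÷ lead(D) = −10x⁵ ÷ 2x² = −5x³. Subtract (−5x³)·D = −10x⁵ − 25x⁴ − 30x³. Remainder: 18x⁴ + 49x³ + 82x² + 57x + 63.
Step 2: lead(18x⁴ + 49x³ + 82x² + 57x + 63) ÷ lead(D) = 18x⁴ ÷ 2x² = 9x². Subtract (9x²)·D = 18x⁴ + 45x³ + 54x². Remainder: 4x³ + 28x² + 57x + 63.
Step 3: lead(4x³ + 28x² + 57x + 63) ÷ lead(D) = 4x³ ÷ 2x² = 2x. Subtract (2x)·D = 4x³ + 10x² + 12x. Remainder: 18x² + 45x + 63.
Step 4: lead(18x² + 45x + 63) ÷ lead(D) = 18x² ÷ 2x² = 9. Subtract (9)·D = 18x² + 45x + 54. Remainder: 9.

R = [9]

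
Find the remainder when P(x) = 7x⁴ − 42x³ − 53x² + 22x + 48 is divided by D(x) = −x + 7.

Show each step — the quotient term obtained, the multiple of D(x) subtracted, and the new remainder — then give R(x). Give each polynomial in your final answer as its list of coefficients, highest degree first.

R = [6]

Step 1: lead(7x⁴ − 42x³ − 53x² + 22x + 48) ÷ lead(D) = 7x⁴ ÷ −x = −7x³. Subtract (−7x³)·D = 7x⁴ − 49x³. Remainder: 7x³ − 53x² + 22x + 48.
Step 2: lead(7x³ − 53x² + 22x + 48) ÷ lead(D) = 7x³ ÷ −x = −7x². Subtract (−7x²)·D = 7x³ − 49x². Remainder: −4x² + 22x + 48.
Step 3: lead(−4x² + 22x + 48) ÷ lead(D) = −4x² ÷ −x = 4x. Subtract (4x)·D = −4x² + 28x. Remainder: −6x + 48.
Step 4: lead(−6x + 48) ÷ lead(D) = −6x ÷ −x = 6. Subtract (6)·D = −6x + 42. Remainder: 6.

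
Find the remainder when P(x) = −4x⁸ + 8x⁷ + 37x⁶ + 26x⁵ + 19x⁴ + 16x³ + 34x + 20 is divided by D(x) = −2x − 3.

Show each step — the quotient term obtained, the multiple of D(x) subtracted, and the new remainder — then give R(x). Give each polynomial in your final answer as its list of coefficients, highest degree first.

Step 1: lead(−4x⁸ + 8x⁷ + 37x⁶ + 26x⁵ + 19x⁴ + 16x³ + 34x + 20) ÷ lead(D) = −4x⁸ ÷ −2x = 2x⁷. Subtract (2x⁷)·D = −4x⁸ − 6x⁷. Remainder: 14x⁷ + 37x⁶ + 26x⁵ + 19x⁴ + 16x³ + 34x + 20.
Step 2: lead(14x⁷ + 37x⁶ + 26x⁵ + 19x⁴ + 16x³ + 34x + 20) ÷ lead(D) = 14x⁷ ÷ −2x = −7x⁶. Subtract (−7x⁶)·D = 14x⁷ + 21x⁶. Remainder: 16x⁶ + 26x⁵ + 19x⁴ + 16x³ + 34x + 20.
Step 3: lead(16x⁶ + 26x⁵ + 19x⁴ + 16x³ + 34x + 20) ÷ lead(D) = 16x⁶ ÷ −2x = −8x⁵. Subtract (−8x⁵)·D = 16x⁶ + 24x⁵. Remainder: 2x⁵ + 19x⁴ + 16x³ + 34x + 20.
Step 4: lead(2x⁵ + 19x⁴ + 16x³ + 34x + 20) ÷ lead(D) = 2x⁵ ÷ −2x = −x⁴. Subtract (−x⁴)·D = 2x⁵ + 3x⁴. Remainder: 16x⁴ + 16x³ + 34x + 20.
Step 5: lead(16x⁴ + 16x³ + 34x + 20) ÷ lead(D) = 16x⁴ ÷ −2x = −8x³. Subtract (−8x³)·D = 16x⁴ + 24x³. Remainder: −8x³ + 34x + 20.
Step 6: lead(−8x³ + 34x + 20) ÷ lead(D) = −8x³ ÷ −2x = 4x². Subtract (4x²)·D = −8x³ − 12x². Remainder: 12x² + 34x + 20.
Step 7: lead(12x² + 34x + 20) ÷ lead(D) = 12x² ÷ −2x = −6x. Subtract (−6x)·D = 12x² + 18x. Remainder: 16x + 20.
Step 8: lead(16x + 20) ÷ lead(D) = 16x ÷ −2x = −8. Subtract (−8)·D = 16x + 24. Remainder: −4.

R = [-4]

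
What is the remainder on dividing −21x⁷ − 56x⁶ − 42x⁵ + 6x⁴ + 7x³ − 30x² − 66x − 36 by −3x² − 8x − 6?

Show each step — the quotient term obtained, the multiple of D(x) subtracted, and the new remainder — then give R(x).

Step 1: lead(−21x⁷ − 56x⁶ − 42x⁵ + 6x⁴ + 7x³ − 30x² − 66x − 36) ÷ lead(D) = −21x⁷ ÷ −3x² = 7x⁵. Subtract (7x⁵)·D = −21x⁷ − 56x⁶ − 42x⁵. Remainder: 6x⁴ + 7x³ − 30x² − 66x − 36.
Step 2: lead(6x⁴ + 7x³ − 30x² − 66x − 36) ÷ lead(D) = 6x⁴ ÷ −3x² = −2x². Subtract (−2x²)·D = 6x⁴ + 16x³ + 12x². Remainder: −9x³ − 42x² − 66x − 36.
Step 3: lead(−9x³ − 42x² − 66x − 36) ÷ lead(D) = −9x³ ÷ −3x² = 3x. Subtract (3x)·D = −9x³ − 24x² − 18x. Remainder: −18x² − 48x − 36.
Step 4: lead(−18x² − 48x − 36) ÷ lead(D) = −18x² ÷ −3x² = 6. Subtract (6)·D = −18x² − 48x − 36. Remainder: 0.

R(x) = 0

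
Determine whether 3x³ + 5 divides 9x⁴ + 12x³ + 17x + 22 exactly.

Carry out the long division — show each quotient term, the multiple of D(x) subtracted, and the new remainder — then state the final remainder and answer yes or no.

Step 1: lead(9x⁴ + 12x³ + 17x + 22) ÷ lead(D) = 9x⁴ ÷ 3x³ = 3x. Subtract (3x)·D = 9x⁴ + 15x. Remainder: 12x³ + 2x + 22.
Step 2: lead(12x³ + 2x + 22) ÷ lead(D) = 12x³ ÷ 3x³ = 4. Subtract (4)·D = 12x³ + 20. Remainder: 2x + 2.

R(x) = 2x + 2, so D(x) is not a factor of P(x). no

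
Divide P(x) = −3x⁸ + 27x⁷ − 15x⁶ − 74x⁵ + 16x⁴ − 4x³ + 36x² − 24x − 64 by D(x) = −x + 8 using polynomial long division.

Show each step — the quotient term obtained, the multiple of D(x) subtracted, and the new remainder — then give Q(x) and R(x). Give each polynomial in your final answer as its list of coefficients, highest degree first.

Q = [3, -3, -9, 2, 0, 4, -4, -8]; R = [0]

Step 1: lead(−3x⁸ + 27x⁷ − 15x⁶ − 74x⁵ + 16x⁴ − 4x³ + 36x² − 24x − 64) ÷ lead(D) = −3x⁸ ÷ −x = 3x⁷. Subtract (3x⁷)·D = −3x⁸ + 24x⁷. Remainder: 3x⁷ − 15x⁶ − 74x⁵ + 16x⁴ − 4x³ + 36x² − 24x − 64.
Step 2: lead(3x⁷ − 15x⁶ − 74x⁵ + 16x⁴ − 4x³ + 36x² − 24x − 64) ÷ lead(D) = 3x⁷ ÷ −x = −3x⁶. Subtract (−3x⁶)·D = 3x⁷ − 24x⁶. Remainder: 9x⁶ − 74x⁵ + 16x⁴ − 4x³ + 36x² − 24x − 64.
Step 3: lead(9x⁶ − 74x⁵ + 16x⁴ − 4x³ + 36x² − 24x − 64) ÷ lead(D) = 9x⁶ ÷ −x = −9x⁵. Subtract (−9x⁵)·D = 9x⁶ − 72x⁵. Remainder: −2x⁵ + 16x⁴ − 4x³ + 36x² − 24x − 64.
Step 4: lead(−2x⁵ + 16x⁴ − 4x³ + 36x² − 24x − 64) ÷ lead(D) = −2x⁵ ÷ −x = 2x⁴. Subtract (2x⁴)·D = −2x⁵ + 16x⁴. Remainder: −4x³ + 36x² − 24x − 64.
Step 5: lead(−4x³ + 36x² − 24x − 64) ÷ lead(D) = −4x³ ÷ −x = 4x². Subtract (4x²)·D = −4x³ + 32x². Remainder: 4x² − 24x − 64.
Step 6: lead(4x² − 24x − 64) ÷ lead(D) = 4x² ÷ −x = −4x. Subtract (−4x)·D = 4x² − 32x. Remainder: 8x − 64.
Step 7: lead(8x − 64) ÷ lead(D) = 8x ÷ −x = −8. Subtract (−8)·D = 8x − 64. Remainder: 0.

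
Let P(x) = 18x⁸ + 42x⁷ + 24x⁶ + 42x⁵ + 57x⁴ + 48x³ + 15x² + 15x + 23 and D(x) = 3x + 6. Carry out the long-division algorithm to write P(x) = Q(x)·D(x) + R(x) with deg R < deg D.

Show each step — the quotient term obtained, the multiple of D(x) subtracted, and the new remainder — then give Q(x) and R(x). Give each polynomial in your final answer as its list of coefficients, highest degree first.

Q = [6, 2, 4, 6, 7, 2, 1, 3]; R = [5]

Step 1: lead(18x⁸ + 42x⁷ + 24x⁶ + 42x⁵ + 57x⁴ + 48x³ + 15x² + 15x + 23) ÷ lead(D) = 18x⁸ ÷ 3x = 6x⁷. Subtract (6x⁷)·D = 18x⁸ + 36x⁷. Remainder: 6x⁷ + 24x⁶ + 42x⁵ + 57x⁴ + 48x³ + 15x² + 15x + 23.
Step 2: lead(6x⁷ + 24x⁶ + 42x⁵ + 57x⁴ + 48x³ + 15x² + 15x + 23) ÷ lead(D) = 6x⁷ ÷ 3x = 2x⁶. Subtract (2x⁶)·D = 6x⁷ + 12x⁶. Remainder: 12x⁶ + 42x⁵ + 57x⁴ + 48x³ + 15x² + 15x + 23.
Step 3: lead(12x⁶ + 42x⁵ + 57x⁴ + 48x³ + 15x² + 15x + 23) ÷ lead(D) = 12x⁶ ÷ 3x = 4x⁵. Subtract (4x⁵)·D = 12x⁶ + 24x⁵. Remainder: 18x⁵ + 57x⁴ + 48x³ + 15x² + 15x + 23.
Step 4: lead(18x⁵ + 57x⁴ + 48x³ + 15x² + 15x + 23) ÷ lead(D) = 18x⁵ ÷ 3x = 6x⁴. Subtract (6x⁴)·D = 18x⁵ + 36x⁴. Remainder: 21x⁴ + 48x³ + 15x² + 15x + 23.
Step 5: lead(21x⁴ + 48x³ + 15x² + 15x + 23) ÷ lead(D) = 21x⁴ ÷ 3x = 7x³. Subtract (7x³)·D = 21x⁴ + 42x³. Remainder: 6x³ + 15x² + 15x + 23.
Step 6: lead(6x³ + 15x² + 15x + 23) ÷ lead(D) = 6x³ ÷ 3x = 2x². Subtract (2x²)·D = 6x³ + 12x². Remainder: 3x² + 15x + 23.
Step 7: lead(3x² + 15x + 23) ÷ lead(D) = 3x² ÷ 3x = x. Subtract (x)·D = 3x² + 6x. Remainder: 9x + 23.
Step 8: lead(9x + 23) ÷ lead(D) = 9x ÷ 3x = 3. Subtract (3)·D = 9x + 18. Remainder: 5.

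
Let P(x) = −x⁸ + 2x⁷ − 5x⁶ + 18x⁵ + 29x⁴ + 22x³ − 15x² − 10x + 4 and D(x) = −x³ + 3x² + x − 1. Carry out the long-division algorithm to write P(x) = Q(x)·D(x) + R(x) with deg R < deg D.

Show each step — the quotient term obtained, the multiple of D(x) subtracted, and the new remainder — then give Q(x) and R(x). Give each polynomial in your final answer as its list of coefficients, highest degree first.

Q = [1, 1, 9, 9, 6, -4]; R = [0]

Step 1: lead(−x⁸ + 2x⁷ − 5x⁶ + 18x⁵ + 29x⁴ + 22x³ − 15x² − 10x + 4) ÷ lead(D) = −x⁸ ÷ −x³ = x⁵. Subtract (x⁵)·D = −x⁸ + 3x⁷ + x⁶ − x⁵. Remainder: −x⁷ − 6x⁶ + 19x⁵ + 29x⁴ + 22x³ − 15x² − 10x + 4.
Step 2: lead(−x⁷ − 6x⁶ + 19x⁵ + 29x⁴ + 22x³ − 15x² − 10x + 4) ÷ lead(D) = −x⁷ ÷ −x³ = x⁴. Subtract (x⁴)·D = −x⁷ + 3x⁶ + x⁵ − x⁴. Remainder: −9x⁶ + 18x⁵ + 30x⁴ + 22x³ − 15x² − 10x + 4.
Step 3: lead(−9x⁶ + 18x⁵ + 30x⁴ + 22x³ − 15x² − 10x + 4) ÷ lead(D) = −9x⁶ ÷ −x³ = 9x³. Subtract (9x³)·D = −9x⁶ + 27x⁵ + 9x⁴ − 9x³. Remainder: −9x⁵ + 21x⁴ + 31x³ − 15x² − 10x + 4.
Step 4: lead(−9x⁵ + 21x⁴ + 31x³ − 15x² − 10x + 4) ÷ lead(D) = −9x⁵ ÷ −x³ = 9x². Subtract (9x²)·D = −9x⁵ + 27x⁴ + 9x³ − 9x². Remainder: −6x⁴ + 22x³ − 6x² − 10x + 4.
Step 5: lead(−6x⁴ + 22x³ − 6x² − 10x + 4) ÷ lead(D) = −6x⁴ ÷ −x³ = 6x. Subtract (6x)·D = −6x⁴ + 18x³ + 6x² − 6x. Remainder: 4x³ − 12x² − 4x + 4.
Step 6: lead(4x³ − 12x² − 4x + 4) ÷ lead(D) = 4x³ ÷ −x³ = −4. Subtract (−4)·D = 4x³ − 12x² − 4x + 4. Remainder: 0.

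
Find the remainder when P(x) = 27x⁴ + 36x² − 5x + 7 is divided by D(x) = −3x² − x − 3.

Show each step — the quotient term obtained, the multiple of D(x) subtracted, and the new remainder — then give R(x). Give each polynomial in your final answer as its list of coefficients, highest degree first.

Step 1: lead(27x⁴ + 36x² − 5x + 7) ÷ lead(D) = 27x⁴ ÷ −3x² = −9x². Subtract (−9x²)·D = 27x⁴ + 9x³ + 27x². Remainder: −9x³ + 9x² − 5x + 7.
Step 2: lead(−9x³ + 9x² − 5x + 7) ÷ lead(D) = −9x³ ÷ −3x² = 3x. Subtract (3x)·D = −9x³ − 3x² − 9x. Remainder: 12x² + 4x + 7.
Step 3: lead(12x² + 4x + 7) ÷ lead(D) = 12x² ÷ −3x² = −4. Subtract (−4)·D = 12x² + 4x + 12. Remainder: −5.

R = [-5]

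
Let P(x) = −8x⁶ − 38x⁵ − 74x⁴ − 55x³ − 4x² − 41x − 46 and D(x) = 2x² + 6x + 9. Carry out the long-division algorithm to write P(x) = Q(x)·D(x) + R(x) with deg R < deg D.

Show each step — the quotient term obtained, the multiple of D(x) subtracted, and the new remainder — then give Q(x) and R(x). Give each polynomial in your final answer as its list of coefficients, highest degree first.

Step 1: lead(−8x⁶ − 38x⁵ − 74x⁴ − 55x³ − 4x² − 41x − 46) ÷ lead(D) = −8x⁶ ÷ 2x² = −4x⁴. Subtract (−4x⁴)·D = −8x⁶ − 24x⁵ − 36x⁴. Remainder: −14x⁵ − 38x⁴ − 55x³ − 4x² − 41x − 46.
Step 2: lead(−14x⁵ − 38x⁴ − 55x³ − 4x² − 41x − 46) ÷ lead(D) = −14x⁵ ÷ 2x² = −7x³. Subtract (−7x³)·D = −14x⁵ − 42x⁴ − 63x³. Remainder: 4x⁴ + 8x³ − 4x² − 41x − 46.
Step 3: lead(4x⁴ + 8x³ − 4x² − 41x − 46) ÷ lead(D) = 4x⁴ ÷ 2x² = 2x². Subtract (2x²)·D = 4x⁴ + 12x³ + 18x². Remainder: −4x³ − 22x² − 41x − 46.
Step 4: lead(−4x³ − 22x² − 41x − 46) ÷ lead(D) = −4x³ ÷ 2x² = −2x. Subtract (−2x)·D = −4x³ − 12x² − 18x. Remainder: −10x² − 23x − 46.
Step 5: lead(−10x² − 23x − 46) ÷ lead(D) = −10x² ÷ 2x² = −5. Subtract (−5)·D = −10x² − 30x − 45. Remainder: 7x − 1.

Q = [-4, -7, 2, -2, -5]; R = [7, -1]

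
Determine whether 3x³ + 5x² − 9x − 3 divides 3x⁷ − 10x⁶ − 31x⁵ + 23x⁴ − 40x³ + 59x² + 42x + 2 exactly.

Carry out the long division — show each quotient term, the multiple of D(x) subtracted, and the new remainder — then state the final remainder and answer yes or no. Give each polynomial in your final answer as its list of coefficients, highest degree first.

Step 1: lead(3x⁷ − 10x⁶ − 31x⁵ + 23x⁴ − 40x³ + 59x² + 42x + 2) ÷ lead(D) = 3x⁷ ÷ 3x³ = x⁴. Subtract (x⁴)·D = 3x⁷ + 5x⁶ − 9x⁵ − 3x⁴. Remainder: −15x⁶ − 22x⁵ + 26x⁴ − 40x³ + 59x² + 42x + 2.
Step 2: lead(−15x⁶ − 22x⁵ + 26x⁴ − 40x³ + 59x² + 42x + 2) ÷ lead(D) = −15x⁶ ÷ 3x³ = −5x³. Subtract (−5x³)·D = −15x⁶ − 25x⁵ + 45x⁴ + 15x³. Remainder: 3x⁵ − 19x⁴ − 55x³ + 59x² + 42x + 2.
Step 3: lead(3x⁵ − 19x⁴ − 55x³ + 59x² + 42x + 2) ÷ lead(D) = 3x⁵ ÷ 3x³ = x². Subtract (x²)·D = 3x⁵ + 5x⁴ − 9x³ − 3x². Remainder: −24x⁴ − 46x³ + 62x² + 42x + 2.
Step 4: lead(−24x⁴ − 46x³ + 62x² + 42x + 2) ÷ lead(D) = −24x⁴ ÷ 3x³ = −8x. Subtract (−8x)·D = −24x⁴ − 40x³ + 72x² + 24x. Remainder: −6x³ − 10x² + 18x + 2.
Step 5: lead(−6x³ − 10x² + 18x + 2) ÷ lead(D) = −6x³ ÷ 3x³ = −2. Subtract (−2)·D = −6x³ − 10x² + 18x + 6. Remainder: −4.

R = [-4], so D(x) is not a factor of P(x). no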